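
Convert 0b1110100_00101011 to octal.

0o72053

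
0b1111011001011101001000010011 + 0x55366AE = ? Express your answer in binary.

0x55366AE = 0b101010100110110011010101110 in binary.
Add column by column in base 2, right to left:
  1+0 = 1
  1+1 = 0 carry 1
  0+1+1 = 0 carry 1
  0+1+1 = 0 carry 1
  1+0+1 = 0 carry 1
  0+1+1 = 0 carry 1
  0+0+1 = 1
  0+1 = 1
  0+0 = 0
  1+1 = 0 carry 1
  0+1+1 = 0 carry 1
  0+0+1 = 1
  1+0 = 1
  0+1 = 1
  1+1 = 0 carry 1
  1+0+1 = 0 carry 1
  1+1+1 = 1 carry 1
  0+1+1 = 0 carry 1
  1+0+1 = 0 carry 1
  0+0+1 = 1
  0+1 = 1
  1+0 = 1
  1+1 = 0 carry 1
  0+0+1 = 1
  1+1 = 0 carry 1
  1+0+1 = 0 carry 1
  1+1+1 = 1 carry 1
  1+0+1 = 0 carry 1
  final carry 1

0b10100101110010011100011000001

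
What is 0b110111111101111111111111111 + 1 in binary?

0b110111111110000000000000000

The trailing 16 digits are 1 (max in base 2), so adding 1 cascades: they roll to 0 and the next digit up increments.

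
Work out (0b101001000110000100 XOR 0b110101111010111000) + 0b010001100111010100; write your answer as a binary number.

0b101110100100010000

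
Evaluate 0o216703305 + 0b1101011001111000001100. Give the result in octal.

0b1101011001111000001100 = 0o15317014 in octal.
Add column by column in base 8, right to left:
  5+4 = 1 carry 1
  0+1+1 = 2
  3+0 = 3
  3+7 = 2 carry 1
  0+1+1 = 2
  7+3 = 2 carry 1
  6+5+1 = 4 carry 1
  1+1+1 = 3
  2+0 = 2

0o234222321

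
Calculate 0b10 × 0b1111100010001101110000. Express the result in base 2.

0b11111000100011011100000

Multiply each base-2 digit by 2, carrying:
  0×2 = 0 → write 0
  0×2 = 0 → write 0
  0×2 = 0 → write 0
  0×2 = 0 → write 0
  1×2 = 2 → write 0 carry 1
  1×2+1 = 3 → write 1 carry 1
  1×2+1 = 3 → write 1 carry 1
  0×2+1 = 1 → write 1
  1×2 = 2 → write 0 carry 1
  1×2+1 = 3 → write 1 carry 1
  0×2+1 = 1 → write 1
  0×2 = 0 → write 0
  0×2 = 0 → write 0
  1×2 = 2 → write 0 carry 1
  0×2+1 = 1 → write 1
  0×2 = 0 → write 0
  0×2 = 0 → write 0
  1×2 = 2 → write 0 carry 1
  1×2+1 = 3 → write 1 carry 1
  1×2+1 = 3 → write 1 carry 1
  1×2+1 = 3 → write 1 carry 1
  1×2+1 = 3 → write 1 carry 1
  remaining carry: 1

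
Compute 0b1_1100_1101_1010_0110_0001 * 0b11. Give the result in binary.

0b10101101000111100100011

Multiply each base-2 digit by 3, carrying:
  1×3 = 3 → write 1 carry 1
  0×3+1 = 1 → write 1
  0×3 = 0 → write 0
  0×3 = 0 → write 0
  0×3 = 0 → write 0
  1×3 = 3 → write 1 carry 1
  1×3+1 = 4 → write 0 carry 2
  0×3+2 = 2 → write 0 carry 1
  0×3+1 = 1 → write 1
  1×3 = 3 → write 1 carry 1
  0×3+1 = 1 → write 1
  1×3 = 3 → write 1 carry 1
  1×3+1 = 4 → write 0 carry 2
  0×3+2 = 2 → write 0 carry 1
  1×3+1 = 4 → write 0 carry 2
  1×3+2 = 5 → write 1 carry 2
  0×3+2 = 2 → write 0 carry 1
  0×3+1 = 1 → write 1
  1×3 = 3 → write 1 carry 1
  1×3+1 = 4 → write 0 carry 2
  1×3+2 = 5 → write 1 carry 2
  remaining carry: 10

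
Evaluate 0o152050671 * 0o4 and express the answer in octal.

0o650243344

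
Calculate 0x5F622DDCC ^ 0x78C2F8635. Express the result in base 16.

0x27A0D5BF9

XOR each hex digit independently (no carries):
  5^7=2, F^8=7, 6^C=A, 2^2=0, 2^F=D, D^8=5, D^6=B, C^3=F, C^5=9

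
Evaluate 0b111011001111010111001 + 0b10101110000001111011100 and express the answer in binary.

0b11101001010001010010101

Add column by column in base 2, right to left:
  1+0 = 1
  0+0 = 0
  0+1 = 1
  1+1 = 0 carry 1
  1+1+1 = 1 carry 1
  1+0+1 = 0 carry 1
  0+1+1 = 0 carry 1
  1+1+1 = 1 carry 1
  0+1+1 = 0 carry 1
  1+1+1 = 1 carry 1
  1+0+1 = 0 carry 1
  1+0+1 = 0 carry 1
  1+0+1 = 0 carry 1
  0+0+1 = 1
  0+0 = 0
  1+0 = 1
  1+1 = 0 carry 1
  0+1+1 = 0 carry 1
  1+1+1 = 1 carry 1
  1+0+1 = 0 carry 1
  1+1+1 = 1 carry 1
  0+0+1 = 1
  0+1 = 1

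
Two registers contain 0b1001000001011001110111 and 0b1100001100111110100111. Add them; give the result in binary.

Add column by column in base 2, right to left:
  1+1 = 0 carry 1
  1+1+1 = 1 carry 1
  1+1+1 = 1 carry 1
  0+0+1 = 1
  1+0 = 1
  1+1 = 0 carry 1
  1+0+1 = 0 carry 1
  0+1+1 = 0 carry 1
  0+1+1 = 0 carry 1
  1+1+1 = 1 carry 1
  1+1+1 = 1 carry 1
  0+1+1 = 0 carry 1
  1+0+1 = 0 carry 1
  0+0+1 = 1
  0+1 = 1
  0+1 = 1
  0+0 = 0
  0+0 = 0
  1+0 = 1
  0+0 = 0
  0+1 = 1
  1+1 = 0 carry 1
  final carry 1

0b10101001110011000011110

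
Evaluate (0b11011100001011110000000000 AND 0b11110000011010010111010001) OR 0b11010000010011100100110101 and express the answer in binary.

0b11011100001011110000000000 AND 0b11110000011010010111010001 = 0b11010000001010010000000000.
Then OR with 0b11010000010011100100110101.

0b11010000011011110100110101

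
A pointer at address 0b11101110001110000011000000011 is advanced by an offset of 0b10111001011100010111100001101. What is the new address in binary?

0b110100111101010011010100010000

Add column by column in base 2, right to left:
  1+1 = 0 carry 1
  1+0+1 = 0 carry 1
  0+1+1 = 0 carry 1
  0+1+1 = 0 carry 1
  0+0+1 = 1
  0+0 = 0
  0+0 = 0
  0+0 = 0
  0+1 = 1
  1+1 = 0 carry 1
  1+1+1 = 1 carry 1
  0+1+1 = 0 carry 1
  0+0+1 = 1
  0+1 = 1
  0+0 = 0
  0+0 = 0
  1+0 = 1
  1+1 = 0 carry 1
  1+1+1 = 1 carry 1
  0+1+1 = 0 carry 1
  0+0+1 = 1
  0+1 = 1
  1+0 = 1
  1+0 = 1
  1+1 = 0 carry 1
  0+1+1 = 0 carry 1
  1+1+1 = 1 carry 1
  1+0+1 = 0 carry 1
  1+1+1 = 1 carry 1
  final carry 1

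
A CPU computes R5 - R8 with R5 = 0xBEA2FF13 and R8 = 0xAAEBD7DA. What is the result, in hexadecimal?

Subtract column by column in base 16:
  3-A → 9 (borrow)
  1-D-1 → 3 (borrow)
  F-7-1 → 7
  F-D → 2
  2-B → 7 (borrow)
  A-E-1 → B (borrow)
  E-A-1 → 3
  B-A → 1

0x13B72739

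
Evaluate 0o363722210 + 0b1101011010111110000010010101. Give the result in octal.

0o2116702435

0b1101011010111110000010010101 = 0o1532760225 in octal.
Add column by column in base 8, right to left:
  0+5 = 5
  1+2 = 3
  2+2 = 4
  2+0 = 2
  2+6 = 0 carry 1
  7+7+1 = 7 carry 1
  3+2+1 = 6
  6+3 = 1 carry 1
  3+5+1 = 1 carry 1
  0+1+1 = 2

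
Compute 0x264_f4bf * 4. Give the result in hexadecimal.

0x993d2fc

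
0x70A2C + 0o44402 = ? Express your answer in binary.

0x70A2C = 0b1110000101000101100 in binary.
0o44402 = 0b100100100000010 in binary.
Add column by column in base 2, right to left:
  0+0 = 0
  0+1 = 1
  1+0 = 1
  1+0 = 1
  0+0 = 0
  1+0 = 1
  0+0 = 0
  0+0 = 0
  0+1 = 1
  1+0 = 1
  0+0 = 0
  1+1 = 0 carry 1
  0+0+1 = 1
  0+0 = 0
  0+1 = 1
  0+0 = 0
  1+0 = 1
  1+0 = 1
  1+0 = 1

0b1110101001100101110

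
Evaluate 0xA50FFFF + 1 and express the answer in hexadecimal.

0xA510000

The trailing 4 digits are F (max in base 16), so adding 1 cascades: they roll to 0 and the next digit up increments.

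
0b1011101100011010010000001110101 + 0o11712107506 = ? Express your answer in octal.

0o25455327673

0b1011101100011010010000001110101 = 0o13543220165 in octal.
Add column by column in base 8, right to left:
  5+6 = 3 carry 1
  6+0+1 = 7
  1+5 = 6
  0+7 = 7
  2+0 = 2
  2+1 = 3
  3+2 = 5
  4+1 = 5
  5+7 = 4 carry 1
  3+1+1 = 5
  1+1 = 2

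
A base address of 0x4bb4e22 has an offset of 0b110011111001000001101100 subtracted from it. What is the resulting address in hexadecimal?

0b110011111001000001101100 = 0xcf906c in hexadecimal.
Subtract column by column in base 16:
  2-c → 6 (borrow)
  2-6-1 → b (borrow)
  e-0-1 → d
  4-9 → b (borrow)
  b-f-1 → b (borrow)
  b-c-1 → e (borrow)
  4-0-1 → 3

0x3ebbdb6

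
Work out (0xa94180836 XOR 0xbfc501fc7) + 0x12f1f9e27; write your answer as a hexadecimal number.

0x29767b618

First 0xa94180836 XOR 0xbfc501fc7 = 0x1684817f1.
Add column by column in base 16, right to left:
  1+7 = 8
  f+2 = 1 carry 1
  7+e+1 = 6 carry 1
  1+9+1 = b
  8+f = 7 carry 1
  4+1+1 = 6
  8+f = 7 carry 1
  6+2+1 = 9
  1+1 = 2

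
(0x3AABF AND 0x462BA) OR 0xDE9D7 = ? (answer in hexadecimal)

0x3AABF AND 0x462BA = 0x022BA.
Then OR with 0xDE9D7.

0xDEBFF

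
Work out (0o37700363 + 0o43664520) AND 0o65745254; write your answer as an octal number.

0o1545000

Add column by column in base 8, right to left:
  3+0 = 3
  6+2 = 0 carry 1
  3+5+1 = 1 carry 1
  0+4+1 = 5
  0+6 = 6
  7+6 = 5 carry 1
  7+3+1 = 3 carry 1
  3+4+1 = 0 carry 1
  final carry 1
Sum = 0o103565103; now AND with 0o65745254:
  1&0=0, 0&6=0, 3&5=1, 5&7=5, 6&4=4, 5&5=5, 1&2=0, 0&5=0, 3&4=0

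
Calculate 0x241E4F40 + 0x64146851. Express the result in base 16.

0x8832B791

Add column by column in base 16, right to left:
  0+1 = 1
  4+5 = 9
  F+8 = 7 carry 1
  4+6+1 = B
  E+4 = 2 carry 1
  1+1+1 = 3
  4+4 = 8
  2+6 = 8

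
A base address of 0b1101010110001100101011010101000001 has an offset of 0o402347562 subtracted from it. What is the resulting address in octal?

0b1101010110001100101011010101000001 = 0o152614532501 in octal.
Subtract column by column in base 8:
  1-2 → 7 (borrow)
  0-6-1 → 1 (borrow)
  5-5-1 → 7 (borrow)
  2-7-1 → 2 (borrow)
  3-4-1 → 6 (borrow)
  5-3-1 → 1
  4-2 → 2
  1-0 → 1
  6-4 → 2
  2-0 → 2
  5-0 → 5
  1-0 → 1

0o152212162717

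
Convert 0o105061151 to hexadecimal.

Each octal digit is 3 bits: 1=001 0=000 5=101 0=000 6=110 1=001 1=001 5=101 1=001.
Group the bits into nibbles: 0001 0001 0100 0110 0010 0110 1001 → 1146269.

0x1146269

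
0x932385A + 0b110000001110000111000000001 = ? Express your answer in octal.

0x932385A = 0o1114434132 in octal.
0b110000001110000111000000001 = 0o601607001 in octal.
Add column by column in base 8, right to left:
  2+1 = 3
  3+0 = 3
  1+0 = 1
  4+7 = 3 carry 1
  3+0+1 = 4
  4+6 = 2 carry 1
  4+1+1 = 6
  1+0 = 1
  1+6 = 7
  1+0 = 1

0o1716243133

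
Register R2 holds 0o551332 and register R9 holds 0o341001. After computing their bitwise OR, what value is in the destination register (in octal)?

0o751333

OR each oct digit independently (no carries):
  5|3=7, 5|4=5, 1|1=1, 3|0=3, 3|0=3, 2|1=3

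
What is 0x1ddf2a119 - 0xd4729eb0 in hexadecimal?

0x109800269

Subtract column by column in base 16:
  9-0 → 9
  1-b → 6 (borrow)
  1-e-1 → 2 (borrow)
  a-9-1 → 0
  2-2 → 0
  f-7 → 8
  d-4 → 9
  d-d → 0
  1-0 → 1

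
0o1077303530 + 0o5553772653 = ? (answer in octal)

Add column by column in base 8, right to left:
  0+3 = 3
  3+5 = 0 carry 1
  5+6+1 = 4 carry 1
  3+2+1 = 6
  0+7 = 7
  3+7 = 2 carry 1
  7+3+1 = 3 carry 1
  7+5+1 = 5 carry 1
  0+5+1 = 6
  1+5 = 6

0o6653276403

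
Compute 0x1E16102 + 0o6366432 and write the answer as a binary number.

0b1111110110100111000011100

0x1E16102 = 0b1111000010110000100000010 in binary.
0o6366432 = 0b110011110110100011010 in binary.
Add column by column in base 2, right to left:
  0+0 = 0
  1+1 = 0 carry 1
  0+0+1 = 1
  0+1 = 1
  0+1 = 1
  0+0 = 0
  0+0 = 0
  0+0 = 0
  1+1 = 0 carry 1
  0+0+1 = 1
  0+1 = 1
  0+1 = 1
  0+0 = 0
  1+1 = 0 carry 1
  1+1+1 = 1 carry 1
  0+1+1 = 0 carry 1
  1+1+1 = 1 carry 1
  0+0+1 = 1
  0+0 = 0
  0+1 = 1
  0+1 = 1
  1+0 = 1
  1+0 = 1
  1+0 = 1
  1+0 = 1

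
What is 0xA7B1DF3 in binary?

0b1010011110110001110111110011

Expand each hex digit to 4 bits: A=1010 7=0111 B=1011 1=0001 D=1101 F=1111 3=0011.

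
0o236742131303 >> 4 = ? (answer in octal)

4 bits is not a whole number of base-8 digits; in binary: 10011110111100010001011001011000011 >> 4 = 1001111011110001000101100101100.

0o11736105454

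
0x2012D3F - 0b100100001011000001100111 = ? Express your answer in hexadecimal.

0x1707CD8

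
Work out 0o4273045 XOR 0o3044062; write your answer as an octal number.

0o7237027

XOR each oct digit independently (no carries):
  4^3=7, 2^0=2, 7^4=3, 3^4=7, 0^0=0, 4^6=2, 5^2=7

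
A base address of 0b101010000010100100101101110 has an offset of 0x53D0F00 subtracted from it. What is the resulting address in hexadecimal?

0x43A6E

0b101010000010100100101101110 = 0x541496E in hexadecimal.
Subtract column by column in base 16:
  E-0 → E
  6-0 → 6
  9-F → A (borrow)
  4-0-1 → 3
  1-D → 4 (borrow)
  4-3-1 → 0
  5-5 → 0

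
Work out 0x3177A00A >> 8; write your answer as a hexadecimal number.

0x3177A0

Shifting right by 8 bits = 2 hex digits: drop the last 2.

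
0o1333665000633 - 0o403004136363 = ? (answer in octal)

Subtract column by column in base 8:
  3-3 → 0
  3-6 → 5 (borrow)
  6-3-1 → 2
  0-6 → 2 (borrow)
  0-3-1 → 4 (borrow)
  0-1-1 → 6 (borrow)
  5-4-1 → 0
  6-0 → 6
  6-0 → 6
  3-3 → 0
  3-0 → 3
  3-4 → 7 (borrow)
  1-0-1 → 0

0o730660642250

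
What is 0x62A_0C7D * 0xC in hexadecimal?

0x49F895DC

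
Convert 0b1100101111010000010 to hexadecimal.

Group the bits into nibbles: 0110 0101 1110 1000 0010 → 65e82.

0x65e82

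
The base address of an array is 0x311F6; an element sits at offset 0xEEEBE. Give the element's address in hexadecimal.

0x1200B4

Add column by column in base 16, right to left:
  6+E = 4 carry 1
  F+B+1 = B carry 1
  1+E+1 = 0 carry 1
  1+E+1 = 0 carry 1
  3+E+1 = 2 carry 1
  final carry 1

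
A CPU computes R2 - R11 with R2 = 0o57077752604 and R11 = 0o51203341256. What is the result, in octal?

0o5674411326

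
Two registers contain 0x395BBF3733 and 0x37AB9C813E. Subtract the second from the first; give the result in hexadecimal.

Subtract column by column in base 16:
  3-E → 5 (borrow)
  3-3-1 → F (borrow)
  7-1-1 → 5
  3-8 → B (borrow)
  F-C-1 → 2
  B-9 → 2
  B-B → 0
  5-A → B (borrow)
  9-7-1 → 1
  3-3 → 0

0x1B022B5F5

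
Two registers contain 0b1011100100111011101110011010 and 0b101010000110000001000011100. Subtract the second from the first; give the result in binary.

Subtract column by column in base 2:
  0-0 → 0
  1-0 → 1
  0-1 → 1 (borrow)
  1-1-1 → 1 (borrow)
  1-1-1 → 1 (borrow)
  0-0-1 → 1 (borrow)
  0-0-1 → 1 (borrow)
  1-0-1 → 0
  1-0 → 1
  1-1 → 0
  0-0 → 0
  1-0 → 1
  1-0 → 1
  1-0 → 1
  0-0 → 0
  1-0 → 1
  1-1 → 0
  1-1 → 0
  0-0 → 0
  0-0 → 0
  1-0 → 1
  0-0 → 0
  0-1 → 1 (borrow)
  1-0-1 → 0
  1-1 → 0
  1-0 → 1
  0-1 → 1 (borrow)
  1-0-1 → 0

0b110010100001011100101111110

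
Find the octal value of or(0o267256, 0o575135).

OR each oct digit independently (no carries):
  2|5=7, 6|7=7, 7|5=7, 2|1=3, 5|3=7, 6|5=7

0o777377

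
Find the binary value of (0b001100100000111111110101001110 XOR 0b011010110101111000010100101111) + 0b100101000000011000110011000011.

0b111011010101100000010100100100

First 0b001100100000111111110101001110 XOR 0b011010110101111000010100101111 = 0b010110010101000111100001100001.
Add column by column in base 2, right to left:
  1+1 = 0 carry 1
  0+1+1 = 0 carry 1
  0+0+1 = 1
  0+0 = 0
  0+0 = 0
  1+0 = 1
  1+1 = 0 carry 1
  0+1+1 = 0 carry 1
  0+0+1 = 1
  0+0 = 0
  0+1 = 1
  1+1 = 0 carry 1
  1+0+1 = 0 carry 1
  1+0+1 = 0 carry 1
  1+0+1 = 0 carry 1
  0+1+1 = 0 carry 1
  0+1+1 = 0 carry 1
  0+0+1 = 1
  1+0 = 1
  0+0 = 0
  1+0 = 1
  0+0 = 0
  1+0 = 1
  0+0 = 0
  0+1 = 1
  1+0 = 1
  1+1 = 0 carry 1
  0+0+1 = 1
  1+0 = 1
  0+1 = 1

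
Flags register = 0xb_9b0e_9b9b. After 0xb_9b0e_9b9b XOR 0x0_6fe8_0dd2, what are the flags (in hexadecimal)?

0xbf4e69649

XOR each hex digit independently (no carries):
  b^0=b, 9^6=f, b^f=4, 0^e=e, e^8=6, 9^0=9, b^d=6, 9^d=4, b^2=9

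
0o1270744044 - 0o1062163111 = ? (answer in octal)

0o206560733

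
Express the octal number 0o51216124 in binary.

0b101001010001110001010100

Each octal digit is 3 bits: 5=101 1=001 2=010 1=001 6=110 1=001 2=010 4=100.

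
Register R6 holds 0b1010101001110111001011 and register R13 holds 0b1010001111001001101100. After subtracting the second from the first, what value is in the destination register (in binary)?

0b11010101101011111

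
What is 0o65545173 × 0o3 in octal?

0o241057561

Multiply each base-8 digit by 3, carrying:
  3×3 = 9 → write 1 carry 1
  7×3+1 = 22 → write 6 carry 2
  1×3+2 = 5 → write 5
  5×3 = 15 → write 7 carry 1
  4×3+1 = 13 → write 5 carry 1
  5×3+1 = 16 → write 0 carry 2
  5×3+2 = 17 → write 1 carry 2
  6×3+2 = 20 → write 4 carry 2
  remaining carry: 2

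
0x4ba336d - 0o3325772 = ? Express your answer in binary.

0b100101011001000011101110011

0x4ba336d = 0b100101110100011001101101101 in binary.
0o3325772 = 0b11011010101111111010 in binary.
Subtract column by column in base 2:
  1-0 → 1
  0-1 → 1 (borrow)
  1-0-1 → 0
  1-1 → 0
  0-1 → 1 (borrow)
  1-1-1 → 1 (borrow)
  1-1-1 → 1 (borrow)
  0-1-1 → 0 (borrow)
  1-1-1 → 1 (borrow)
  1-1-1 → 1 (borrow)
  0-0-1 → 1 (borrow)
  0-1-1 → 0 (borrow)
  1-0-1 → 0
  1-1 → 0
  0-0 → 0
  0-1 → 1 (borrow)
  0-1-1 → 0 (borrow)
  1-0-1 → 0
  0-1 → 1 (borrow)
  1-1-1 → 1 (borrow)
  1-0-1 → 0
  1-0 → 1
  0-0 → 0
  1-0 → 1
  0-0 → 0
  0-0 → 0
  1-0 → 1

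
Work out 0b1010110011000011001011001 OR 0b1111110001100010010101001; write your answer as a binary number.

0b1111110011100011011111001

OR bit by bit (1 where either bit is 1):
  1010110011000011001011001
| 1111110001100010010101001
= 1111110011100011011111001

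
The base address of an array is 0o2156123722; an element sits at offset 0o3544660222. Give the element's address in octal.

0o5723004144

Add column by column in base 8, right to left:
  2+2 = 4
  2+2 = 4
  7+2 = 1 carry 1
  3+0+1 = 4
  2+6 = 0 carry 1
  1+6+1 = 0 carry 1
  6+4+1 = 3 carry 1
  5+4+1 = 2 carry 1
  1+5+1 = 7
  2+3 = 5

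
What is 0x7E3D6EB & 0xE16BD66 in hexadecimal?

0x6029462

AND each hex digit independently (no carries):
  7&E=6, E&1=0, 3&6=2, D&B=9, 6&D=4, E&6=6, B&6=2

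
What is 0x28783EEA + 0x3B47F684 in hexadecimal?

Add column by column in base 16, right to left:
  A+4 = E
  E+8 = 6 carry 1
  E+6+1 = 5 carry 1
  3+F+1 = 3 carry 1
  8+7+1 = 0 carry 1
  7+4+1 = C
  8+B = 3 carry 1
  2+3+1 = 6

0x63C0356E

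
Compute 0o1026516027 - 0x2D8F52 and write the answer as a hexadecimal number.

0o1026516027 = 0x85A9C17 in hexadecimal.
Subtract column by column in base 16:
  7-2 → 5
  1-5 → C (borrow)
  C-F-1 → C (borrow)
  9-8-1 → 0
  A-D → D (borrow)
  5-2-1 → 2
  8-0 → 8

0x82D0CC5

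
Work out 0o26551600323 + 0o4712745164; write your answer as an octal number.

Add column by column in base 8, right to left:
  3+4 = 7
  2+6 = 0 carry 1
  3+1+1 = 5
  0+5 = 5
  0+4 = 4
  6+7 = 5 carry 1
  1+2+1 = 4
  5+1 = 6
  5+7 = 4 carry 1
  6+4+1 = 3 carry 1
  2+0+1 = 3

0o33464545507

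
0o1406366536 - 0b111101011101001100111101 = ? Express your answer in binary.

0b1011001001000001101000100001

0o1406366536 = 0b1100000110011110110101011110 in binary.
Subtract column by column in base 2:
  0-1 → 1 (borrow)
  1-0-1 → 0
  1-1 → 0
  1-1 → 0
  1-1 → 0
  0-1 → 1 (borrow)
  1-0-1 → 0
  0-0 → 0
  1-1 → 0
  0-1 → 1 (borrow)
  1-0-1 → 0
  1-0 → 1
  0-1 → 1 (borrow)
  1-0-1 → 0
  1-1 → 0
  1-1 → 0
  1-1 → 0
  0-0 → 0
  0-1 → 1 (borrow)
  1-0-1 → 0
  1-1 → 0
  0-1 → 1 (borrow)
  0-1-1 → 0 (borrow)
  0-1-1 → 0 (borrow)
  0-0-1 → 1 (borrow)
  0-0-1 → 1 (borrow)
  1-0-1 → 0
  1-0 → 1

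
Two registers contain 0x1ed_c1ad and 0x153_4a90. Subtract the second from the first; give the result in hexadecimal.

Subtract column by column in base 16:
  d-0 → d
  a-9 → 1
  1-a → 7 (borrow)
  c-4-1 → 7
  d-3 → a
  e-5 → 9
  1-1 → 0

0x9a771d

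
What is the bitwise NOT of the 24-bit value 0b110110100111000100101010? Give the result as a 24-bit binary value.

0b001001011000111011010101

Invert each bit: 110110100111000100101010 → 001001011000111011010101.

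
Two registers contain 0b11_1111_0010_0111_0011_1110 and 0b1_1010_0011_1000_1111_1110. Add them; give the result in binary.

Add column by column in base 2, right to left:
  0+0 = 0
  1+1 = 0 carry 1
  1+1+1 = 1 carry 1
  1+1+1 = 1 carry 1
  1+1+1 = 1 carry 1
  1+1+1 = 1 carry 1
  0+1+1 = 0 carry 1
  0+1+1 = 0 carry 1
  1+0+1 = 0 carry 1
  1+0+1 = 0 carry 1
  1+0+1 = 0 carry 1
  0+1+1 = 0 carry 1
  0+1+1 = 0 carry 1
  1+1+1 = 1 carry 1
  0+0+1 = 1
  0+0 = 0
  1+0 = 1
  1+1 = 0 carry 1
  1+0+1 = 0 carry 1
  1+1+1 = 1 carry 1
  1+1+1 = 1 carry 1
  1+0+1 = 0 carry 1
  final carry 1

0b10110010110000000111100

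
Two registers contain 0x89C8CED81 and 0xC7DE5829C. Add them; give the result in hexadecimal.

Add column by column in base 16, right to left:
  1+C = D
  8+9 = 1 carry 1
  D+2+1 = 0 carry 1
  E+8+1 = 7 carry 1
  C+5+1 = 2 carry 1
  8+E+1 = 7 carry 1
  C+D+1 = A carry 1
  9+7+1 = 1 carry 1
  8+C+1 = 5 carry 1
  final carry 1

0x151A72701D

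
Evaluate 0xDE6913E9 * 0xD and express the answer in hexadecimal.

0xB4B5602D5

Multiply each base-16 digit by 13, carrying:
  9×13 = 117 → write 5 carry 7
  E×13+7 = 189 → write D carry 11
  3×13+11 = 50 → write 2 carry 3
  1×13+3 = 16 → write 0 carry 1
  9×13+1 = 118 → write 6 carry 7
  6×13+7 = 85 → write 5 carry 5
  E×13+5 = 187 → write B carry 11
  D×13+11 = 180 → write 4 carry 11
  remaining carry: B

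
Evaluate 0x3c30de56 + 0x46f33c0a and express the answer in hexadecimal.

Add column by column in base 16, right to left:
  6+a = 0 carry 1
  5+0+1 = 6
  e+c = a carry 1
  d+3+1 = 1 carry 1
  0+3+1 = 4
  3+f = 2 carry 1
  c+6+1 = 3 carry 1
  3+4+1 = 8

0x83241a60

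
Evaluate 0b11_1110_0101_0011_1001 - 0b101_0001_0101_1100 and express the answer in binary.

0b111001001111011101

Subtract column by column in base 2:
  1-0 → 1
  0-0 → 0
  0-1 → 1 (borrow)
  1-1-1 → 1 (borrow)
  1-1-1 → 1 (borrow)
  1-0-1 → 0
  0-1 → 1 (borrow)
  0-0-1 → 1 (borrow)
  1-1-1 → 1 (borrow)
  0-0-1 → 1 (borrow)
  1-0-1 → 0
  0-0 → 0
  0-1 → 1 (borrow)
  1-0-1 → 0
  1-1 → 0
  1-0 → 1
  1-0 → 1
  1-0 → 1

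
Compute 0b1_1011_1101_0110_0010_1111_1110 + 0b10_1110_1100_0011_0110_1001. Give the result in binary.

Add column by column in base 2, right to left:
  0+1 = 1
  1+0 = 1
  1+0 = 1
  1+1 = 0 carry 1
  1+0+1 = 0 carry 1
  1+1+1 = 1 carry 1
  1+1+1 = 1 carry 1
  1+0+1 = 0 carry 1
  0+1+1 = 0 carry 1
  1+1+1 = 1 carry 1
  0+0+1 = 1
  0+0 = 0
  0+0 = 0
  1+0 = 1
  1+1 = 0 carry 1
  0+1+1 = 0 carry 1
  1+0+1 = 0 carry 1
  0+1+1 = 0 carry 1
  1+1+1 = 1 carry 1
  1+1+1 = 1 carry 1
  1+0+1 = 0 carry 1
  1+1+1 = 1 carry 1
  0+0+1 = 1
  1+0 = 1
  1+0 = 1

0b1111011000010011001100111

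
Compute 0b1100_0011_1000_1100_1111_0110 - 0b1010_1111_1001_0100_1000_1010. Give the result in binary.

0b100111111100001101100

Subtract column by column in base 2:
  0-0 → 0
  1-1 → 0
  1-0 → 1
  0-1 → 1 (borrow)
  1-0-1 → 0
  1-0 → 1
  1-0 → 1
  1-1 → 0
  0-0 → 0
  0-0 → 0
  1-1 → 0
  1-0 → 1
  0-1 → 1 (borrow)
  0-0-1 → 1 (borrow)
  0-0-1 → 1 (borrow)
  1-1-1 → 1 (borrow)
  1-1-1 → 1 (borrow)
  1-1-1 → 1 (borrow)
  0-1-1 → 0 (borrow)
  0-1-1 → 0 (borrow)
  0-0-1 → 1 (borrow)
  0-1-1 → 0 (borrow)
  1-0-1 → 0
  1-1 → 0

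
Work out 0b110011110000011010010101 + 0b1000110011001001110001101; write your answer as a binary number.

Add column by column in base 2, right to left:
  1+1 = 0 carry 1
  0+0+1 = 1
  1+1 = 0 carry 1
  0+1+1 = 0 carry 1
  1+0+1 = 0 carry 1
  0+0+1 = 1
  0+0 = 0
  1+1 = 0 carry 1
  0+1+1 = 0 carry 1
  1+1+1 = 1 carry 1
  1+0+1 = 0 carry 1
  0+0+1 = 1
  0+1 = 1
  0+0 = 0
  0+0 = 0
  0+1 = 1
  1+1 = 0 carry 1
  1+0+1 = 0 carry 1
  1+0+1 = 0 carry 1
  1+1+1 = 1 carry 1
  0+1+1 = 0 carry 1
  0+0+1 = 1
  1+0 = 1
  1+0 = 1
  0+1 = 1

0b1111010001001101000100010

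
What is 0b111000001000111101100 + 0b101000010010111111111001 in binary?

Add column by column in base 2, right to left:
  0+1 = 1
  0+0 = 0
  1+0 = 1
  1+1 = 0 carry 1
  0+1+1 = 0 carry 1
  1+1+1 = 1 carry 1
  1+1+1 = 1 carry 1
  1+1+1 = 1 carry 1
  1+1+1 = 1 carry 1
  0+1+1 = 0 carry 1
  0+1+1 = 0 carry 1
  0+1+1 = 0 carry 1
  1+0+1 = 0 carry 1
  0+1+1 = 0 carry 1
  0+0+1 = 1
  0+0 = 0
  0+1 = 1
  0+0 = 0
  1+0 = 1
  1+0 = 1
  1+0 = 1
  0+1 = 1
  0+0 = 0
  0+1 = 1

0b101111010100000111100101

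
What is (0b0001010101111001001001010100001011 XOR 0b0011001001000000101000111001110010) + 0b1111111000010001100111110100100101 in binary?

0b10010010101001011001001100010011110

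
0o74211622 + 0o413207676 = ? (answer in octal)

Add column by column in base 8, right to left:
  2+6 = 0 carry 1
  2+7+1 = 2 carry 1
  6+6+1 = 5 carry 1
  1+7+1 = 1 carry 1
  1+0+1 = 2
  2+2 = 4
  4+3 = 7
  7+1 = 0 carry 1
  0+4+1 = 5

0o507421520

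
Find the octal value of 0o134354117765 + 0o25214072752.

Add column by column in base 8, right to left:
  5+2 = 7
  6+5 = 3 carry 1
  7+7+1 = 7 carry 1
  7+2+1 = 2 carry 1
  1+7+1 = 1 carry 1
  1+0+1 = 2
  4+4 = 0 carry 1
  5+1+1 = 7
  3+2 = 5
  4+5 = 1 carry 1
  3+2+1 = 6
  1+0 = 1

0o161570212737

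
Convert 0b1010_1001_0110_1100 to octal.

Group the bits in threes: 001 010 100 101 101 100 → 124554.

0o124554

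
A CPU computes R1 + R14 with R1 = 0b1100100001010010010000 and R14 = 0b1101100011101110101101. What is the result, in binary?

Add column by column in base 2, right to left:
  0+1 = 1
  0+0 = 0
  0+1 = 1
  0+1 = 1
  1+0 = 1
  0+1 = 1
  0+0 = 0
  1+1 = 0 carry 1
  0+1+1 = 0 carry 1
  0+1+1 = 0 carry 1
  1+0+1 = 0 carry 1
  0+1+1 = 0 carry 1
  1+1+1 = 1 carry 1
  0+1+1 = 0 carry 1
  0+0+1 = 1
  0+0 = 0
  0+0 = 0
  1+1 = 0 carry 1
  0+1+1 = 0 carry 1
  0+0+1 = 1
  1+1 = 0 carry 1
  1+1+1 = 1 carry 1
  final carry 1

0b11010000101000000111101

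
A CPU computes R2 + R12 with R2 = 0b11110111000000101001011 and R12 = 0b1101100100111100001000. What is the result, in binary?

0b101100011101000001010011

Add column by column in base 2, right to left:
  1+0 = 1
  1+0 = 1
  0+0 = 0
  1+1 = 0 carry 1
  0+0+1 = 1
  0+0 = 0
  1+0 = 1
  0+0 = 0
  1+1 = 0 carry 1
  0+1+1 = 0 carry 1
  0+1+1 = 0 carry 1
  0+1+1 = 0 carry 1
  0+0+1 = 1
  0+0 = 0
  0+1 = 1
  1+0 = 1
  1+0 = 1
  1+1 = 0 carry 1
  0+1+1 = 0 carry 1
  1+0+1 = 0 carry 1
  1+1+1 = 1 carry 1
  1+1+1 = 1 carry 1
  1+0+1 = 0 carry 1
  final carry 1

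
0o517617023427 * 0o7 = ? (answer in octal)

0o4456351210641

Multiply each base-8 digit by 7, carrying:
  7×7 = 49 → write 1 carry 6
  2×7+6 = 20 → write 4 carry 2
  4×7+2 = 30 → write 6 carry 3
  3×7+3 = 24 → write 0 carry 3
  2×7+3 = 17 → write 1 carry 2
  0×7+2 = 2 → write 2
  7×7 = 49 → write 1 carry 6
  1×7+6 = 13 → write 5 carry 1
  6×7+1 = 43 → write 3 carry 5
  7×7+5 = 54 → write 6 carry 6
  1×7+6 = 13 → write 5 carry 1
  5×7+1 = 36 → write 4 carry 4
  remaining carry: 4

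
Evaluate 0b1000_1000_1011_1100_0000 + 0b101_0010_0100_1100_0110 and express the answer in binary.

Add column by column in base 2, right to left:
  0+0 = 0
  0+1 = 1
  0+1 = 1
  0+0 = 0
  0+0 = 0
  0+0 = 0
  1+1 = 0 carry 1
  1+1+1 = 1 carry 1
  1+0+1 = 0 carry 1
  1+0+1 = 0 carry 1
  0+1+1 = 0 carry 1
  1+0+1 = 0 carry 1
  0+0+1 = 1
  0+1 = 1
  0+0 = 0
  1+0 = 1
  0+1 = 1
  0+0 = 0
  0+1 = 1
  1+0 = 1

0b11011011000010000110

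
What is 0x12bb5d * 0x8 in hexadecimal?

0x95dae8

Multiply each base-16 digit by 8, carrying:
  d×8 = 104 → write 8 carry 6
  5×8+6 = 46 → write e carry 2
  b×8+2 = 90 → write a carry 5
  b×8+5 = 93 → write d carry 5
  2×8+5 = 21 → write 5 carry 1
  1×8+1 = 9 → write 9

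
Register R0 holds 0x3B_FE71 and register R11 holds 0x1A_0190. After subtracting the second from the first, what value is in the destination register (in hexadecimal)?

Subtract column by column in base 16:
  1-0 → 1
  7-9 → E (borrow)
  E-1-1 → C
  F-0 → F
  B-A → 1
  3-1 → 2

0x21FCE1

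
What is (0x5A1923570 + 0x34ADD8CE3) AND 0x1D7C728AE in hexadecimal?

Add column by column in base 16, right to left:
  0+3 = 3
  7+E = 5 carry 1
  5+C+1 = 2 carry 1
  3+8+1 = C
  2+D = F
  9+D = 6 carry 1
  1+A+1 = C
  A+4 = E
  5+3 = 8
Sum = 0x8EC6FC253; now AND with 0x1D7C728AE:
  8&1=0, E&D=C, C&7=4, 6&C=4, F&7=7, C&2=0, 2&8=0, 5&A=0, 3&E=2

0xC4470002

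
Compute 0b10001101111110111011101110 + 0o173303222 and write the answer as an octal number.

0o411272600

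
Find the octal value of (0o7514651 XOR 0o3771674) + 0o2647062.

0o7134107

First 0o7514651 XOR 0o3771674 = 0o4265025.
Add column by column in base 8, right to left:
  5+2 = 7
  2+6 = 0 carry 1
  0+0+1 = 1
  5+7 = 4 carry 1
  6+4+1 = 3 carry 1
  2+6+1 = 1 carry 1
  4+2+1 = 7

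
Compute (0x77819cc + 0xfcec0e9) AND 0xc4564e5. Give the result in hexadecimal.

Add column by column in base 16, right to left:
  c+9 = 5 carry 1
  c+e+1 = b carry 1
  9+0+1 = a
  1+c = d
  8+e = 6 carry 1
  7+c+1 = 4 carry 1
  7+f+1 = 7 carry 1
  final carry 1
Sum = 0x1746dab5; now AND with 0xc4564e5:
  1&0=0, 7&c=4, 4&4=4, 6&5=4, d&6=4, a&4=0, b&e=a, 5&5=5

0x44440a5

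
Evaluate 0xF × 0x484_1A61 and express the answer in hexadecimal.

Multiply each base-16 digit by 15, carrying:
  1×15 = 15 → write F
  6×15 = 90 → write A carry 5
  A×15+5 = 155 → write B carry 9
  1×15+9 = 24 → write 8 carry 1
  4×15+1 = 61 → write D carry 3
  8×15+3 = 123 → write B carry 7
  4×15+7 = 67 → write 3 carry 4
  remaining carry: 4

0x43BD8BAF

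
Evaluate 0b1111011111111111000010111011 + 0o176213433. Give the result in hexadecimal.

0x117907D6

0b1111011111111111000010111011 = 0xF7FF0BB in hexadecimal.
0o176213433 = 0x1F9171B in hexadecimal.
Add column by column in base 16, right to left:
  B+B = 6 carry 1
  B+1+1 = D
  0+7 = 7
  F+1 = 0 carry 1
  F+9+1 = 9 carry 1
  7+F+1 = 7 carry 1
  F+1+1 = 1 carry 1
  final carry 1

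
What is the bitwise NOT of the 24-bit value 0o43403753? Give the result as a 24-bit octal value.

0o34374024

Each oct digit d becomes 7−d:
  4→3, 3→4, 4→3, 0→7, 3→4, 7→0, 5→2, 3→4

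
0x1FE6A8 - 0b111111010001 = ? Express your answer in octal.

0o7753327

0x1FE6A8 = 0o7763250 in octal.
0b111111010001 = 0o7721 in octal.
Subtract column by column in base 8:
  0-1 → 7 (borrow)
  5-2-1 → 2
  2-7 → 3 (borrow)
  3-7-1 → 3 (borrow)
  6-0-1 → 5
  7-0 → 7
  7-0 → 7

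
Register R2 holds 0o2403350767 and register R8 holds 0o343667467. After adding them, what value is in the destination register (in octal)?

Add column by column in base 8, right to left:
  7+7 = 6 carry 1
  6+6+1 = 5 carry 1
  7+4+1 = 4 carry 1
  0+7+1 = 0 carry 1
  5+6+1 = 4 carry 1
  3+6+1 = 2 carry 1
  3+3+1 = 7
  0+4 = 4
  4+3 = 7
  2+0 = 2

0o2747240456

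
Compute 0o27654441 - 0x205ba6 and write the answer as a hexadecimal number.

0x3efd7b

0o27654441 = 0x5f5921 in hexadecimal.
Subtract column by column in base 16:
  1-6 → b (borrow)
  2-a-1 → 7 (borrow)
  9-b-1 → d (borrow)
  5-5-1 → f (borrow)
  f-0-1 → e
  5-2 → 3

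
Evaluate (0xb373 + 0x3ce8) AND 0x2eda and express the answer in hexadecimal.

0x205a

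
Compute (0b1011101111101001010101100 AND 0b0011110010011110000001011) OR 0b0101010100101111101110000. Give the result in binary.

0b111110110101111101111000

0b1011101111101001010101100 AND 0b0011110010011110000001011 = 0b0011100010001000000001000.
Then OR with 0b0101010100101111101110000.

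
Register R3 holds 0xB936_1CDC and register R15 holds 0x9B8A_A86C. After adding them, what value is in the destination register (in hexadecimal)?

Add column by column in base 16, right to left:
  C+C = 8 carry 1
  D+6+1 = 4 carry 1
  C+8+1 = 5 carry 1
  1+A+1 = C
  6+A = 0 carry 1
  3+8+1 = C
  9+B = 4 carry 1
  B+9+1 = 5 carry 1
  final carry 1

0x154C0C548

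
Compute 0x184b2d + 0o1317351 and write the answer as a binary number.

0b111011110101000010110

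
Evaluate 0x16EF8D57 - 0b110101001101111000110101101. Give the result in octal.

0x16EF8D57 = 0o2673706527 in octal.
0b110101001101111000110101101 = 0o651570655 in octal.
Subtract column by column in base 8:
  7-5 → 2
  2-5 → 5 (borrow)
  5-6-1 → 6 (borrow)
  6-0-1 → 5
  0-7 → 1 (borrow)
  7-5-1 → 1
  3-1 → 2
  7-5 → 2
  6-6 → 0
  2-0 → 2

0o2022115652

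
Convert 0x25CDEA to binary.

Expand each hex digit to 4 bits: 2=0010 5=0101 C=1100 D=1101 E=1110 A=1010.

0b1001011100110111101010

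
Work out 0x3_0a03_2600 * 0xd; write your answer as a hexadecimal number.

Multiply each base-16 digit by 13, carrying:
  0×13 = 0 → write 0
  0×13 = 0 → write 0
  6×13 = 78 → write e carry 4
  2×13+4 = 30 → write e carry 1
  3×13+1 = 40 → write 8 carry 2
  0×13+2 = 2 → write 2
  a×13 = 130 → write 2 carry 8
  0×13+8 = 8 → write 8
  3×13 = 39 → write 7 carry 2
  remaining carry: 2

0x278228ee00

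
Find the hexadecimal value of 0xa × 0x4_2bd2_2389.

Multiply each base-16 digit by 10, carrying:
  9×10 = 90 → write a carry 5
  8×10+5 = 85 → write 5 carry 5
  3×10+5 = 35 → write 3 carry 2
  2×10+2 = 22 → write 6 carry 1
  2×10+1 = 21 → write 5 carry 1
  d×10+1 = 131 → write 3 carry 8
  b×10+8 = 118 → write 6 carry 7
  2×10+7 = 27 → write b carry 1
  4×10+1 = 41 → write 9 carry 2
  remaining carry: 2

0x29b635635a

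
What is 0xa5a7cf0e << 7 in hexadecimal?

0x52d3e78700

7 bits is not a whole number of base-16 digits; in binary: 10100101101001111100111100001110 << 7 = 101001011010011111001111000011100000000.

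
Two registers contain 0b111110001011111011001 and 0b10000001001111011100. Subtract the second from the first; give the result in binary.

Subtract column by column in base 2:
  1-0 → 1
  0-0 → 0
  0-1 → 1 (borrow)
  1-1-1 → 1 (borrow)
  1-1-1 → 1 (borrow)
  0-0-1 → 1 (borrow)
  1-1-1 → 1 (borrow)
  1-1-1 → 1 (borrow)
  1-1-1 → 1 (borrow)
  1-1-1 → 1 (borrow)
  1-0-1 → 0
  0-0 → 0
  1-1 → 0
  0-0 → 0
  0-0 → 0
  0-0 → 0
  1-0 → 1
  1-0 → 1
  1-0 → 1
  1-1 → 0
  1-0 → 1

0b101110000001111111101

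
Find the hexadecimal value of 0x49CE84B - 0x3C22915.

0xDABF36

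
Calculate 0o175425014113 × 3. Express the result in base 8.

Multiply each base-8 digit by 3, carrying:
  3×3 = 9 → write 1 carry 1
  1×3+1 = 4 → write 4
  1×3 = 3 → write 3
  4×3 = 12 → write 4 carry 1
  1×3+1 = 4 → write 4
  0×3 = 0 → write 0
  5×3 = 15 → write 7 carry 1
  2×3+1 = 7 → write 7
  4×3 = 12 → write 4 carry 1
  5×3+1 = 16 → write 0 carry 2
  7×3+2 = 23 → write 7 carry 2
  1×3+2 = 5 → write 5

0o570477044341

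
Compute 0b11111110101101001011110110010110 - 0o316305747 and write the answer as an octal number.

0o37336630657

0b11111110101101001011110110010110 = 0o37655136626 in octal.
Subtract column by column in base 8:
  6-7 → 7 (borrow)
  2-4-1 → 5 (borrow)
  6-7-1 → 6 (borrow)
  6-5-1 → 0
  3-0 → 3
  1-3 → 6 (borrow)
  5-6-1 → 6 (borrow)
  5-1-1 → 3
  6-3 → 3
  7-0 → 7
  3-0 → 3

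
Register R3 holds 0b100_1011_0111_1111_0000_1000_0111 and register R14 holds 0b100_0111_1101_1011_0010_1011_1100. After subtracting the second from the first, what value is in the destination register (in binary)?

Subtract column by column in base 2:
  1-0 → 1
  1-0 → 1
  1-1 → 0
  0-1 → 1 (borrow)
  0-1-1 → 0 (borrow)
  0-1-1 → 0 (borrow)
  0-0-1 → 1 (borrow)
  1-1-1 → 1 (borrow)
  0-0-1 → 1 (borrow)
  0-1-1 → 0 (borrow)
  0-0-1 → 1 (borrow)
  0-0-1 → 1 (borrow)
  1-1-1 → 1 (borrow)
  1-1-1 → 1 (borrow)
  1-0-1 → 0
  1-1 → 0
  1-1 → 0
  1-0 → 1
  1-1 → 0
  0-1 → 1 (borrow)
  1-1-1 → 1 (borrow)
  1-1-1 → 1 (borrow)
  0-1-1 → 0 (borrow)
  1-0-1 → 0
  0-0 → 0
  0-0 → 0
  1-1 → 0

0b1110100011110111001011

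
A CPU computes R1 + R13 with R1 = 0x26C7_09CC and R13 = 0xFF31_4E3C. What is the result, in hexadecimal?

0x125F85808

Add column by column in base 16, right to left:
  C+C = 8 carry 1
  C+3+1 = 0 carry 1
  9+E+1 = 8 carry 1
  0+4+1 = 5
  7+1 = 8
  C+3 = F
  6+F = 5 carry 1
  2+F+1 = 2 carry 1
  final carry 1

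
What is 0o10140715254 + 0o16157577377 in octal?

0o26320514653

Add column by column in base 8, right to left:
  4+7 = 3 carry 1
  5+7+1 = 5 carry 1
  2+3+1 = 6
  5+7 = 4 carry 1
  1+7+1 = 1 carry 1
  7+5+1 = 5 carry 1
  0+7+1 = 0 carry 1
  4+5+1 = 2 carry 1
  1+1+1 = 3
  0+6 = 6
  1+1 = 2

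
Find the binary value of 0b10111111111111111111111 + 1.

The trailing 21 digits are 1 (max in base 2), so adding 1 cascades: they roll to 0 and the next digit up increments.

0b11000000000000000000000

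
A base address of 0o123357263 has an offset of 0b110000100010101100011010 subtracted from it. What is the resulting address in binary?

0b100010111011001110011001

0o123357263 = 0b1010011011101111010110011 in binary.
Subtract column by column in base 2:
  1-0 → 1
  1-1 → 0
  0-0 → 0
  0-1 → 1 (borrow)
  1-1-1 → 1 (borrow)
  1-0-1 → 0
  0-0 → 0
  1-0 → 1
  0-1 → 1 (borrow)
  1-1-1 → 1 (borrow)
  1-0-1 → 0
  1-1 → 0
  1-0 → 1
  0-1 → 1 (borrow)
  1-0-1 → 0
  1-0 → 1
  1-0 → 1
  0-1 → 1 (borrow)
  1-0-1 → 0
  1-0 → 1
  0-0 → 0
  0-0 → 0
  1-1 → 0
  0-1 → 1 (borrow)
  1-0-1 → 0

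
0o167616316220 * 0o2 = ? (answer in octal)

Multiply each base-8 digit by 2, carrying:
  0×2 = 0 → write 0
  2×2 = 4 → write 4
  2×2 = 4 → write 4
  6×2 = 12 → write 4 carry 1
  1×2+1 = 3 → write 3
  3×2 = 6 → write 6
  6×2 = 12 → write 4 carry 1
  1×2+1 = 3 → write 3
  6×2 = 12 → write 4 carry 1
  7×2+1 = 15 → write 7 carry 1
  6×2+1 = 13 → write 5 carry 1
  1×2+1 = 3 → write 3

0o357434634440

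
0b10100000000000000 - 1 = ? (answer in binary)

The trailing 14 digits are 0, so subtracting 1 borrows through: they become 1 and the next digit up decrements.

0b10011111111111111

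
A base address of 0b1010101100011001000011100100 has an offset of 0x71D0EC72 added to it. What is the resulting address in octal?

0b1010101100011001000011100100 = 0o1254310344 in octal.
0x71D0EC72 = 0o16164166162 in octal.
Add column by column in base 8, right to left:
  4+2 = 6
  4+6 = 2 carry 1
  3+1+1 = 5
  0+6 = 6
  1+6 = 7
  3+1 = 4
  4+4 = 0 carry 1
  5+6+1 = 4 carry 1
  2+1+1 = 4
  1+6 = 7
  0+1 = 1

0o17440476526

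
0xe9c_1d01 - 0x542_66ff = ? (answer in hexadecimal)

0x959b602

Subtract column by column in base 16:
  1-f → 2 (borrow)
  0-f-1 → 0 (borrow)
  d-6-1 → 6
  1-6 → b (borrow)
  c-2-1 → 9
  9-4 → 5
  e-5 → 9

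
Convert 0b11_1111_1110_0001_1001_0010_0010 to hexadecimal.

0x3fe1922

Group the bits into nibbles: 0011 1111 1110 0001 1001 0010 0010 → 3fe1922.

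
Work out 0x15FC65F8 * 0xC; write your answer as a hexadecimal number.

0x107D4C7A0

Multiply each base-16 digit by 12, carrying:
  8×12 = 96 → write 0 carry 6
  F×12+6 = 186 → write A carry 11
  5×12+11 = 71 → write 7 carry 4
  6×12+4 = 76 → write C carry 4
  C×12+4 = 148 → write 4 carry 9
  F×12+9 = 189 → write D carry 11
  5×12+11 = 71 → write 7 carry 4
  1×12+4 = 16 → write 0 carry 1
  remaining carry: 1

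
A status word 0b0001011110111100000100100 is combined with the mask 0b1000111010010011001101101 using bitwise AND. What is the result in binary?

AND bit by bit (1 only where both bits are 1):
  0001011110111100000100100
& 1000111010010011001101101
= 0000011010010000000100100

0b0000011010010000000100100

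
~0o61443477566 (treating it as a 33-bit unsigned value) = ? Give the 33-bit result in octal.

0o16334300211

Each oct digit d becomes 7−d:
  6→1, 1→6, 4→3, 4→3, 3→4, 4→3, 7→0, 7→0, 5→2, 6→1, 6→1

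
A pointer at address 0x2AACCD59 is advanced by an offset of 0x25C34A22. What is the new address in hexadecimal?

Add column by column in base 16, right to left:
  9+2 = B
  5+2 = 7
  D+A = 7 carry 1
  C+4+1 = 1 carry 1
  C+3+1 = 0 carry 1
  A+C+1 = 7 carry 1
  A+5+1 = 0 carry 1
  2+2+1 = 5

0x5070177B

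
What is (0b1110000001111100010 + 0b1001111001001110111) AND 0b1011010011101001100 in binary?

Add column by column in base 2, right to left:
  0+1 = 1
  1+1 = 0 carry 1
  0+1+1 = 0 carry 1
  0+0+1 = 1
  0+1 = 1
  1+1 = 0 carry 1
  1+1+1 = 1 carry 1
  1+0+1 = 0 carry 1
  1+0+1 = 0 carry 1
  1+1+1 = 1 carry 1
  0+0+1 = 1
  0+0 = 0
  0+1 = 1
  0+1 = 1
  0+1 = 1
  0+1 = 1
  1+0 = 1
  1+0 = 1
  1+1 = 0 carry 1
  final carry 1
Sum = 0b10111111011001011001; now AND with 0b1011010011101001100:
  10111111011001011001
& 01011010011101001100
= 00011010011001001000

0b11010011001001000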